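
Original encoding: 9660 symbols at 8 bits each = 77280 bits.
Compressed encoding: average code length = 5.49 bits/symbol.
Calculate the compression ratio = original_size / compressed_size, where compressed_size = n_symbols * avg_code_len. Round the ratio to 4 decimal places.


original_size = n_symbols * orig_bits = 9660 * 8 = 77280 bits
compressed_size = n_symbols * avg_code_len = 9660 * 5.49 = 53033.4 bits
ratio = original_size / compressed_size = 77280 / 53033.4 = 1.4572

Compression ratio = 1.4572


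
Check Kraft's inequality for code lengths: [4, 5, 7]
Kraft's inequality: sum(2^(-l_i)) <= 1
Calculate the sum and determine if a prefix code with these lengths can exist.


Sum = 2^(-4) + 2^(-5) + 2^(-7)
    = 0.0625 + 0.03125 + 0.0078125
    = 13/128 = 0.1015625
Since 0.1015625 <= 1, Kraft's inequality IS satisfied.
A prefix code with these lengths CAN exist.

Kraft sum = 0.1015625. Satisfied.


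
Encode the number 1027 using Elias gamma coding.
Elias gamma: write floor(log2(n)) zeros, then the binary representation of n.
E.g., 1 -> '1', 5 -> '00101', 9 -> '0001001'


num_bits = floor(log2(1027)) + 1 = 11
leading_zeros = num_bits - 1 = 10
binary(1027) = 10000000011

Elias gamma(1027) = '0000000000' + '10000000011' = 000000000010000000011 (21 bits)


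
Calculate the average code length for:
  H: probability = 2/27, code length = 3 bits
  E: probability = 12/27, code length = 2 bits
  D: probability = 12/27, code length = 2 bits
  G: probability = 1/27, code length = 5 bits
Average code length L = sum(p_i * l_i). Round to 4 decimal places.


Weighted contributions p_i * l_i:
  H: (2/27) * 3 = 6/27
  E: (12/27) * 2 = 24/27
  D: (12/27) * 2 = 24/27
  G: (1/27) * 5 = 5/27
Sum = (6 + 24 + 24 + 5)/27 = 59/27

L = 59/27 = 2.1852 bits/symbol


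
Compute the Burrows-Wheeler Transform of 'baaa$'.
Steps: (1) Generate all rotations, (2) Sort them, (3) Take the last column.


Rotations (sorted):
  0: $baaa -> last char: a
  1: a$baa -> last char: a
  2: aa$ba -> last char: a
  3: aaa$b -> last char: b
  4: baaa$ -> last char: $


BWT = aaab$


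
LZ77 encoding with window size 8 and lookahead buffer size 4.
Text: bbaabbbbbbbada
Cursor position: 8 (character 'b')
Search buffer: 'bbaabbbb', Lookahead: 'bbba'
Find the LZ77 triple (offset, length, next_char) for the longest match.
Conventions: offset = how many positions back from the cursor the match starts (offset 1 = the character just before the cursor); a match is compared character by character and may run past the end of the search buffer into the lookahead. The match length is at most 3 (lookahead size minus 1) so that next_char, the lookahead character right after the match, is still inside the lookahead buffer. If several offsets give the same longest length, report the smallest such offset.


Try each offset into the search buffer:
  offset=1 (pos 7, char 'b'): match length 3
  offset=2 (pos 6, char 'b'): match length 3
  offset=3 (pos 5, char 'b'): match length 3
  offset=4 (pos 4, char 'b'): match length 3
  offset=5 (pos 3, char 'a'): match length 0
  offset=6 (pos 2, char 'a'): match length 0
  offset=7 (pos 1, char 'b'): match length 1
  offset=8 (pos 0, char 'b'): match length 2
Longest match has length 3, found at offsets 1, 2, 3, 4; take the smallest, offset 1.
next_char = character at position 8 + 3 = 11 -> 'a'

Best match: offset=1, length=3 (matching 'bbb' starting at position 7)
LZ77 triple: (1, 3, 'a')


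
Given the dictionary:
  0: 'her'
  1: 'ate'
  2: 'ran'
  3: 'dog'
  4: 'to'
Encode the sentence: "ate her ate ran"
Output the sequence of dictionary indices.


Look up each word in the dictionary:
  'ate' -> 1
  'her' -> 0
  'ate' -> 1
  'ran' -> 2

Encoded: [1, 0, 1, 2]


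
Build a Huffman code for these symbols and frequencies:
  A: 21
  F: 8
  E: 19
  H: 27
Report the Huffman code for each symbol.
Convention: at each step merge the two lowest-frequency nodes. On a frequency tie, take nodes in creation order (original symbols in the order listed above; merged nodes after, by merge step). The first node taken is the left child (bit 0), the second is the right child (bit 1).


Huffman tree construction:
Step 1: Merge F(8) + E(19) = 27
Step 2: Merge A(21) + H(27) = 48
Step 3: Merge (F+E)(27) + (A+H)(48) = 75
Read each symbol's code off the tree from the root (left child = 0, right child = 1).

Codes:
  A: 10 (length 2)
  F: 00 (length 2)
  E: 01 (length 2)
  H: 11 (length 2)
Average code length: 150/75 = 2.0000 bits/symbol


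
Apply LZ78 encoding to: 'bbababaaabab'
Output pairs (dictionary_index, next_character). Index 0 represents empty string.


LZ78 encoding steps:
Dictionary: {0: ''}
Step 1: w='' (idx 0), next='b' -> output (0, 'b'), add 'b' as idx 1
Step 2: w='b' (idx 1), next='a' -> output (1, 'a'), add 'ba' as idx 2
Step 3: w='ba' (idx 2), next='b' -> output (2, 'b'), add 'bab' as idx 3
Step 4: w='' (idx 0), next='a' -> output (0, 'a'), add 'a' as idx 4
Step 5: w='a' (idx 4), next='a' -> output (4, 'a'), add 'aa' as idx 5
Step 6: w='bab' (idx 3), end of input -> output (3, '')


Encoded: [(0, 'b'), (1, 'a'), (2, 'b'), (0, 'a'), (4, 'a'), (3, '')]


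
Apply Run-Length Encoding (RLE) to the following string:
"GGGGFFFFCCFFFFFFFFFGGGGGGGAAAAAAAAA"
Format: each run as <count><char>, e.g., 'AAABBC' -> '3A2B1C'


Scanning runs left to right:
  i=0: run of 'G' x 4 -> '4G'
  i=4: run of 'F' x 4 -> '4F'
  i=8: run of 'C' x 2 -> '2C'
  i=10: run of 'F' x 9 -> '9F'
  i=19: run of 'G' x 7 -> '7G'
  i=26: run of 'A' x 9 -> '9A'

RLE = 4G4F2C9F7G9A


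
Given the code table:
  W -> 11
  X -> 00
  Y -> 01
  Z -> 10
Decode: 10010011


Decoding:
10 -> Z
01 -> Y
00 -> X
11 -> W


Result: ZYXW


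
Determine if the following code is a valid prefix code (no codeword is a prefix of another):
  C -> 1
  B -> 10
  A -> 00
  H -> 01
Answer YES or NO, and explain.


Checking each pair (does one codeword prefix another?):
  C='1' vs B='10': prefix -- VIOLATION

NO -- this is NOT a valid prefix code. C (1) is a prefix of B (10).


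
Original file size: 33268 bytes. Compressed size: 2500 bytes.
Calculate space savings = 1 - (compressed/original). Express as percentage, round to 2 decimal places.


ratio = compressed/original = 2500/33268 = 0.075147
savings = 1 - ratio = 1 - 0.075147 = 0.924853
as a percentage: 0.924853 * 100 = 92.49%

Space savings = 1 - 2500/33268 = 92.49%


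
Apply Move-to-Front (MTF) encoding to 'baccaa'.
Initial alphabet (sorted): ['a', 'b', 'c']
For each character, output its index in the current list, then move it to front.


MTF encoding:
'b': index 1 in ['a', 'b', 'c'] -> ['b', 'a', 'c']
'a': index 1 in ['b', 'a', 'c'] -> ['a', 'b', 'c']
'c': index 2 in ['a', 'b', 'c'] -> ['c', 'a', 'b']
'c': index 0 in ['c', 'a', 'b'] -> ['c', 'a', 'b']
'a': index 1 in ['c', 'a', 'b'] -> ['a', 'c', 'b']
'a': index 0 in ['a', 'c', 'b'] -> ['a', 'c', 'b']


Output: [1, 1, 2, 0, 1, 0]


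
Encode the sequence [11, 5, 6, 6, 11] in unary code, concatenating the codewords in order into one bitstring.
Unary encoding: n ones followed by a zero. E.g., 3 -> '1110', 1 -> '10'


Encode each number as n ones followed by a terminating 0:
  11 -> 111111111110 (12 bits)
  5 -> 111110 (6 bits)
  6 -> 1111110 (7 bits)
  6 -> 1111110 (7 bits)
  11 -> 111111111110 (12 bits)
Total length = 12 + 6 + 7 + 7 + 12 = 44 bits.

Unary([11, 5, 6, 6, 11]) = 11111111111011111011111101111110111111111110 (44 bits)


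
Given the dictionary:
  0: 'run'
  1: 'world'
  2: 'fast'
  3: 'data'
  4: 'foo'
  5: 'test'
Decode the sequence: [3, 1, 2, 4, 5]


Look up each index in the dictionary:
  3 -> 'data'
  1 -> 'world'
  2 -> 'fast'
  4 -> 'foo'
  5 -> 'test'

Decoded: "data world fast foo test"


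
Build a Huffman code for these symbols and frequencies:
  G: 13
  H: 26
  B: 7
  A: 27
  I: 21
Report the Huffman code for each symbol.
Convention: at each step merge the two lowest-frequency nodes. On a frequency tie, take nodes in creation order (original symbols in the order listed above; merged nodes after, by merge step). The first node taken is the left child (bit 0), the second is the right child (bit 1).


Huffman tree construction:
Step 1: Merge B(7) + G(13) = 20
Step 2: Merge (B+G)(20) + I(21) = 41
Step 3: Merge H(26) + A(27) = 53
Step 4: Merge ((B+G)+I)(41) + (H+A)(53) = 94
Read each symbol's code off the tree from the root (left child = 0, right child = 1).

Codes:
  G: 001 (length 3)
  H: 10 (length 2)
  B: 000 (length 3)
  A: 11 (length 2)
  I: 01 (length 2)
Average code length: 208/94 = 2.2128 bits/symbol


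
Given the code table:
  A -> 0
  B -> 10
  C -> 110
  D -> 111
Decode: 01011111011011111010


Decoding:
0 -> A
10 -> B
111 -> D
110 -> C
110 -> C
111 -> D
110 -> C
10 -> B


Result: ABDCCDCB


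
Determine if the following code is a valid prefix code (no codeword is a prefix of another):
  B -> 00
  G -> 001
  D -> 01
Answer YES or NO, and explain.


Checking each pair (does one codeword prefix another?):
  B='00' vs G='001': prefix -- VIOLATION

NO -- this is NOT a valid prefix code. B (00) is a prefix of G (001).


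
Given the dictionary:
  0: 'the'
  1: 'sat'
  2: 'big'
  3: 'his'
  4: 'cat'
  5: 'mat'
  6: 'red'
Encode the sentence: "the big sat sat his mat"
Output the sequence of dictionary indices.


Look up each word in the dictionary:
  'the' -> 0
  'big' -> 2
  'sat' -> 1
  'sat' -> 1
  'his' -> 3
  'mat' -> 5

Encoded: [0, 2, 1, 1, 3, 5]


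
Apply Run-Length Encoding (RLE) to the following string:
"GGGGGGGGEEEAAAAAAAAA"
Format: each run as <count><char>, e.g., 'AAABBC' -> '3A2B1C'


Scanning runs left to right:
  i=0: run of 'G' x 8 -> '8G'
  i=8: run of 'E' x 3 -> '3E'
  i=11: run of 'A' x 9 -> '9A'

RLE = 8G3E9A


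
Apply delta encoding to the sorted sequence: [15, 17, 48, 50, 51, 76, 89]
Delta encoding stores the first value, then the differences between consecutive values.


First value: 15
Deltas:
  17 - 15 = 2
  48 - 17 = 31
  50 - 48 = 2
  51 - 50 = 1
  76 - 51 = 25
  89 - 76 = 13


Delta encoded: [15, 2, 31, 2, 1, 25, 13]


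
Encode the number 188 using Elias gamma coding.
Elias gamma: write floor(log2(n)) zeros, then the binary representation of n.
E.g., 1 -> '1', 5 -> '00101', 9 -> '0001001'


num_bits = floor(log2(188)) + 1 = 8
leading_zeros = num_bits - 1 = 7
binary(188) = 10111100

Elias gamma(188) = '0000000' + '10111100' = 000000010111100 (15 bits)


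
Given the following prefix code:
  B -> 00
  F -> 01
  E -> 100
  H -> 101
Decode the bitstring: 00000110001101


Decoding step by step:
Bits 00 -> B
Bits 00 -> B
Bits 01 -> F
Bits 100 -> E
Bits 01 -> F
Bits 101 -> H


Decoded message: BBFEFH


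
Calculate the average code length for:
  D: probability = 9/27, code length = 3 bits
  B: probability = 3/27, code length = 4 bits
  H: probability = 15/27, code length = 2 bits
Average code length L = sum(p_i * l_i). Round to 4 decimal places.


Weighted contributions p_i * l_i:
  D: (9/27) * 3 = 27/27
  B: (3/27) * 4 = 12/27
  H: (15/27) * 2 = 30/27
Sum = (27 + 12 + 30)/27 = 69/27

L = 69/27 = 2.5556 bits/symbol


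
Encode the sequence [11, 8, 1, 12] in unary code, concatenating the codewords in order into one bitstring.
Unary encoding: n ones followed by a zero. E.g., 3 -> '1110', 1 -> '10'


Encode each number as n ones followed by a terminating 0:
  11 -> 111111111110 (12 bits)
  8 -> 111111110 (9 bits)
  1 -> 10 (2 bits)
  12 -> 1111111111110 (13 bits)
Total length = 12 + 9 + 2 + 13 = 36 bits.

Unary([11, 8, 1, 12]) = 111111111110111111110101111111111110 (36 bits)


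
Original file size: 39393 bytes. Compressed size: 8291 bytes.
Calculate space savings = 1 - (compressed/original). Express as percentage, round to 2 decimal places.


ratio = compressed/original = 8291/39393 = 0.210469
savings = 1 - ratio = 1 - 0.210469 = 0.789531
as a percentage: 0.789531 * 100 = 78.95%

Space savings = 1 - 8291/39393 = 78.95%


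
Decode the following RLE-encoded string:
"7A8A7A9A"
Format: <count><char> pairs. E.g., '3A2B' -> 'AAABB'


Expanding each <count><char> pair:
  7A -> 'AAAAAAA'
  8A -> 'AAAAAAAA'
  7A -> 'AAAAAAA'
  9A -> 'AAAAAAAAA'

Decoded = AAAAAAAAAAAAAAAAAAAAAAAAAAAAAAA


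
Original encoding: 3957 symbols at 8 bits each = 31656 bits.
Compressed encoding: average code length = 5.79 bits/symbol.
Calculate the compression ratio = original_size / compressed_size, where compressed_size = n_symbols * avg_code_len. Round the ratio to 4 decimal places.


original_size = n_symbols * orig_bits = 3957 * 8 = 31656 bits
compressed_size = n_symbols * avg_code_len = 3957 * 5.79 = 22911.03 bits
ratio = original_size / compressed_size = 31656 / 22911.03 = 1.3817

Compression ratio = 1.3817


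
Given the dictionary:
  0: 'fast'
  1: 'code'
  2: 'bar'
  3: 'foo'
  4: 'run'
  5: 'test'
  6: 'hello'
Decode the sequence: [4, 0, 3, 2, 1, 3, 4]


Look up each index in the dictionary:
  4 -> 'run'
  0 -> 'fast'
  3 -> 'foo'
  2 -> 'bar'
  1 -> 'code'
  3 -> 'foo'
  4 -> 'run'

Decoded: "run fast foo bar code foo run"


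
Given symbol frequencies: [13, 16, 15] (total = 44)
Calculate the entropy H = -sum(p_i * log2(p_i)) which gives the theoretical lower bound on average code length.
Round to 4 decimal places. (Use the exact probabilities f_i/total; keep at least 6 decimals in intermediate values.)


Per-symbol terms -p_i * log2(p_i) with p_i = f_i/44:
  p = 13/44 = 0.295455: log2(p) = -1.758992, -p*log2(p) = 0.519702
  p = 16/44 = 0.363636: log2(p) = -1.459432, -p*log2(p) = 0.530702
  p = 15/44 = 0.340909: log2(p) = -1.552541, -p*log2(p) = 0.529275
H = 0.519702 + 0.530702 + 0.529275 = 1.579679

H = 1.5797 bits/symbol


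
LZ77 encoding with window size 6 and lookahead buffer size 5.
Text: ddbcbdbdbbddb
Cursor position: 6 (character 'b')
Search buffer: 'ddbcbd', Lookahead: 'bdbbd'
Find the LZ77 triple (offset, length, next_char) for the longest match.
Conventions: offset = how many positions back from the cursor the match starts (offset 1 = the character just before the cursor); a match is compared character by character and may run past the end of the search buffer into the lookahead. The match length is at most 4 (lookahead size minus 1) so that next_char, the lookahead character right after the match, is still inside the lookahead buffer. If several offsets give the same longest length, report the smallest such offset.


Try each offset into the search buffer:
  offset=1 (pos 5, char 'd'): match length 0
  offset=2 (pos 4, char 'b'): match length 3
  offset=3 (pos 3, char 'c'): match length 0
  offset=4 (pos 2, char 'b'): match length 1
  offset=5 (pos 1, char 'd'): match length 0
  offset=6 (pos 0, char 'd'): match length 0
Longest match has length 3 at offset 2.
next_char = character at position 6 + 3 = 9 -> 'b'

Best match: offset=2, length=3 (matching 'bdb' starting at position 4)
LZ77 triple: (2, 3, 'b')


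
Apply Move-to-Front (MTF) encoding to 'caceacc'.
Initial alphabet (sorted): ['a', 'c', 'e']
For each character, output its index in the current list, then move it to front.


MTF encoding:
'c': index 1 in ['a', 'c', 'e'] -> ['c', 'a', 'e']
'a': index 1 in ['c', 'a', 'e'] -> ['a', 'c', 'e']
'c': index 1 in ['a', 'c', 'e'] -> ['c', 'a', 'e']
'e': index 2 in ['c', 'a', 'e'] -> ['e', 'c', 'a']
'a': index 2 in ['e', 'c', 'a'] -> ['a', 'e', 'c']
'c': index 2 in ['a', 'e', 'c'] -> ['c', 'a', 'e']
'c': index 0 in ['c', 'a', 'e'] -> ['c', 'a', 'e']


Output: [1, 1, 1, 2, 2, 2, 0]


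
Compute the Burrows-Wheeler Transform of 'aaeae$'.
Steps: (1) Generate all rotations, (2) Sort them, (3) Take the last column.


Rotations (sorted):
  0: $aaeae -> last char: e
  1: aaeae$ -> last char: $
  2: ae$aae -> last char: e
  3: aeae$a -> last char: a
  4: e$aaea -> last char: a
  5: eae$aa -> last char: a


BWT = e$eaaa


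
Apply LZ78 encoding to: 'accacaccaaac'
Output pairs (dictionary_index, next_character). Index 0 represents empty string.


LZ78 encoding steps:
Dictionary: {0: ''}
Step 1: w='' (idx 0), next='a' -> output (0, 'a'), add 'a' as idx 1
Step 2: w='' (idx 0), next='c' -> output (0, 'c'), add 'c' as idx 2
Step 3: w='c' (idx 2), next='a' -> output (2, 'a'), add 'ca' as idx 3
Step 4: w='ca' (idx 3), next='c' -> output (3, 'c'), add 'cac' as idx 4
Step 5: w='ca' (idx 3), next='a' -> output (3, 'a'), add 'caa' as idx 5
Step 6: w='a' (idx 1), next='c' -> output (1, 'c'), add 'ac' as idx 6


Encoded: [(0, 'a'), (0, 'c'), (2, 'a'), (3, 'c'), (3, 'a'), (1, 'c')]


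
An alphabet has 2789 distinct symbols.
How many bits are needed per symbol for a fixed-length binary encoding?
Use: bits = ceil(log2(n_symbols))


log2(2789) = 11.4455
Bracket: 2^11 = 2048 < 2789 <= 2^12 = 4096
So ceil(log2(2789)) = 12

bits = ceil(log2(2789)) = ceil(11.4455) = 12 bits


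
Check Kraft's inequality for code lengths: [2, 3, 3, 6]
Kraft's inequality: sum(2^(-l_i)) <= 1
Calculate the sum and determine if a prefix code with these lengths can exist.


Sum = 2^(-2) + 2^(-3) + 2^(-3) + 2^(-6)
    = 0.25 + 0.125 + 0.125 + 0.015625
    = 33/64 = 0.515625
Since 0.515625 <= 1, Kraft's inequality IS satisfied.
A prefix code with these lengths CAN exist.

Kraft sum = 0.515625. Satisfied.


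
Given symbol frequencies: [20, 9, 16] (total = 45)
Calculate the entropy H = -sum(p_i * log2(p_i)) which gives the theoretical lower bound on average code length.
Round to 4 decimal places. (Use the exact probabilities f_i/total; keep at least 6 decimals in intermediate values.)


Per-symbol terms -p_i * log2(p_i) with p_i = f_i/45:
  p = 20/45 = 0.444444: log2(p) = -1.169925, -p*log2(p) = 0.519967
  p = 9/45 = 0.200000: log2(p) = -2.321928, -p*log2(p) = 0.464386
  p = 16/45 = 0.355556: log2(p) = -1.491853, -p*log2(p) = 0.530437
H = 0.519967 + 0.464386 + 0.530437 = 1.514790

H = 1.5148 bits/symbol


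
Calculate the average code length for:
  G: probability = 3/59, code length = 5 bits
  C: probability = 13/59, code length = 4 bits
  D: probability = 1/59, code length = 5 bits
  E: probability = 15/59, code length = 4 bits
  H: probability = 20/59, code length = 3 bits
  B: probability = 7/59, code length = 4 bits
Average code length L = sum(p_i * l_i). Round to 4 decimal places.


Weighted contributions p_i * l_i:
  G: (3/59) * 5 = 15/59
  C: (13/59) * 4 = 52/59
  D: (1/59) * 5 = 5/59
  E: (15/59) * 4 = 60/59
  H: (20/59) * 3 = 60/59
  B: (7/59) * 4 = 28/59
Sum = (15 + 52 + 5 + 60 + 60 + 28)/59 = 220/59

L = 220/59 = 3.7288 bits/symbol


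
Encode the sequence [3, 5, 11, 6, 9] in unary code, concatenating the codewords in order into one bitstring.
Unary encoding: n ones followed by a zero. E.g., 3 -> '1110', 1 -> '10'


Encode each number as n ones followed by a terminating 0:
  3 -> 1110 (4 bits)
  5 -> 111110 (6 bits)
  11 -> 111111111110 (12 bits)
  6 -> 1111110 (7 bits)
  9 -> 1111111110 (10 bits)
Total length = 4 + 6 + 12 + 7 + 10 = 39 bits.

Unary([3, 5, 11, 6, 9]) = 111011111011111111111011111101111111110 (39 bits)


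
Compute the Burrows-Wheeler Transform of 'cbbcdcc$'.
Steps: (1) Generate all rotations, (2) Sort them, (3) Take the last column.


Rotations (sorted):
  0: $cbbcdcc -> last char: c
  1: bbcdcc$c -> last char: c
  2: bcdcc$cb -> last char: b
  3: c$cbbcdc -> last char: c
  4: cbbcdcc$ -> last char: $
  5: cc$cbbcd -> last char: d
  6: cdcc$cbb -> last char: b
  7: dcc$cbbc -> last char: c


BWT = ccbc$dbc


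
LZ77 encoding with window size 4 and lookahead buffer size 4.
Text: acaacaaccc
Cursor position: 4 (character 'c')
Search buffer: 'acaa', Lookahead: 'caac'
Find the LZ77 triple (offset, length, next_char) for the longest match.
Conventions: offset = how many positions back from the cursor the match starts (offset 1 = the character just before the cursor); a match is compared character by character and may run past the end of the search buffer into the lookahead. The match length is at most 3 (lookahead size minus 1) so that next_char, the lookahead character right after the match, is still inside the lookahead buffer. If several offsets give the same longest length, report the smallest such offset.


Try each offset into the search buffer:
  offset=1 (pos 3, char 'a'): match length 0
  offset=2 (pos 2, char 'a'): match length 0
  offset=3 (pos 1, char 'c'): match length 3
  offset=4 (pos 0, char 'a'): match length 0
Longest match has length 3 at offset 3.
next_char = character at position 4 + 3 = 7 -> 'c'

Best match: offset=3, length=3 (matching 'caa' starting at position 1)
LZ77 triple: (3, 3, 'c')


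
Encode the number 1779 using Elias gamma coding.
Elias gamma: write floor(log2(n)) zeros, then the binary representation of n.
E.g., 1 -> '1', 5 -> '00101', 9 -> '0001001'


num_bits = floor(log2(1779)) + 1 = 11
leading_zeros = num_bits - 1 = 10
binary(1779) = 11011110011

Elias gamma(1779) = '0000000000' + '11011110011' = 000000000011011110011 (21 bits)


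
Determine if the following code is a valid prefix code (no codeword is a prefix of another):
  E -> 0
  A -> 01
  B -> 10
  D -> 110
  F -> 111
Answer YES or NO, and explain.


Checking each pair (does one codeword prefix another?):
  E='0' vs A='01': prefix -- VIOLATION

NO -- this is NOT a valid prefix code. E (0) is a prefix of A (01).


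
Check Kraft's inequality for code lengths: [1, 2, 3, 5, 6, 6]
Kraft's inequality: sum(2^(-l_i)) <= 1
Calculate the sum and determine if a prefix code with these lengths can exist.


Sum = 2^(-1) + 2^(-2) + 2^(-3) + 2^(-5) + 2^(-6) + 2^(-6)
    = 0.5 + 0.25 + 0.125 + 0.03125 + 0.015625 + 0.015625
    = 60/64 = 0.9375
Since 0.9375 <= 1, Kraft's inequality IS satisfied.
A prefix code with these lengths CAN exist.

Kraft sum = 0.9375. Satisfied.


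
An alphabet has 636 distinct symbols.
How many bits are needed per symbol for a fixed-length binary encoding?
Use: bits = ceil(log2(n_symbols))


log2(636) = 9.3129
Bracket: 2^9 = 512 < 636 <= 2^10 = 1024
So ceil(log2(636)) = 10

bits = ceil(log2(636)) = ceil(9.3129) = 10 bits


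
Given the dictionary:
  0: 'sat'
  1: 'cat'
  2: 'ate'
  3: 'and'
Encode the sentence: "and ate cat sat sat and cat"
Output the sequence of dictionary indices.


Look up each word in the dictionary:
  'and' -> 3
  'ate' -> 2
  'cat' -> 1
  'sat' -> 0
  'sat' -> 0
  'and' -> 3
  'cat' -> 1

Encoded: [3, 2, 1, 0, 0, 3, 1]


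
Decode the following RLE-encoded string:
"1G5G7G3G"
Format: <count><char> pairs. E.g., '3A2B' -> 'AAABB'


Expanding each <count><char> pair:
  1G -> 'G'
  5G -> 'GGGGG'
  7G -> 'GGGGGGG'
  3G -> 'GGG'

Decoded = GGGGGGGGGGGGGGGG


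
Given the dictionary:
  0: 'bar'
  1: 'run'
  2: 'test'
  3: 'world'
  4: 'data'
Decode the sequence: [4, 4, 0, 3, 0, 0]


Look up each index in the dictionary:
  4 -> 'data'
  4 -> 'data'
  0 -> 'bar'
  3 -> 'world'
  0 -> 'bar'
  0 -> 'bar'

Decoded: "data data bar world bar bar"


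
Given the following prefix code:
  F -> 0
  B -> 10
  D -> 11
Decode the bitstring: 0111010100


Decoding step by step:
Bits 0 -> F
Bits 11 -> D
Bits 10 -> B
Bits 10 -> B
Bits 10 -> B
Bits 0 -> F


Decoded message: FDBBBF


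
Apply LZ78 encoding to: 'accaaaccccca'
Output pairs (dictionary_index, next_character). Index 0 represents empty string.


LZ78 encoding steps:
Dictionary: {0: ''}
Step 1: w='' (idx 0), next='a' -> output (0, 'a'), add 'a' as idx 1
Step 2: w='' (idx 0), next='c' -> output (0, 'c'), add 'c' as idx 2
Step 3: w='c' (idx 2), next='a' -> output (2, 'a'), add 'ca' as idx 3
Step 4: w='a' (idx 1), next='a' -> output (1, 'a'), add 'aa' as idx 4
Step 5: w='c' (idx 2), next='c' -> output (2, 'c'), add 'cc' as idx 5
Step 6: w='cc' (idx 5), next='c' -> output (5, 'c'), add 'ccc' as idx 6
Step 7: w='a' (idx 1), end of input -> output (1, '')


Encoded: [(0, 'a'), (0, 'c'), (2, 'a'), (1, 'a'), (2, 'c'), (5, 'c'), (1, '')]


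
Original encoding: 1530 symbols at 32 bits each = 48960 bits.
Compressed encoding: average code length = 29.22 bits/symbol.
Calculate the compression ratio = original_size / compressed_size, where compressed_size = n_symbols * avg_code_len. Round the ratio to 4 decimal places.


original_size = n_symbols * orig_bits = 1530 * 32 = 48960 bits
compressed_size = n_symbols * avg_code_len = 1530 * 29.22 = 44706.6 bits
ratio = original_size / compressed_size = 48960 / 44706.6 = 1.0951

Compression ratio = 1.0951


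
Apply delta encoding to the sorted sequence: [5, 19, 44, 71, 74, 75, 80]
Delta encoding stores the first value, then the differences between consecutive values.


First value: 5
Deltas:
  19 - 5 = 14
  44 - 19 = 25
  71 - 44 = 27
  74 - 71 = 3
  75 - 74 = 1
  80 - 75 = 5


Delta encoded: [5, 14, 25, 27, 3, 1, 5]


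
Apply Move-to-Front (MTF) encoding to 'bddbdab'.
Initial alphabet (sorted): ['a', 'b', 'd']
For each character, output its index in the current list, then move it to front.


MTF encoding:
'b': index 1 in ['a', 'b', 'd'] -> ['b', 'a', 'd']
'd': index 2 in ['b', 'a', 'd'] -> ['d', 'b', 'a']
'd': index 0 in ['d', 'b', 'a'] -> ['d', 'b', 'a']
'b': index 1 in ['d', 'b', 'a'] -> ['b', 'd', 'a']
'd': index 1 in ['b', 'd', 'a'] -> ['d', 'b', 'a']
'a': index 2 in ['d', 'b', 'a'] -> ['a', 'd', 'b']
'b': index 2 in ['a', 'd', 'b'] -> ['b', 'a', 'd']


Output: [1, 2, 0, 1, 1, 2, 2]


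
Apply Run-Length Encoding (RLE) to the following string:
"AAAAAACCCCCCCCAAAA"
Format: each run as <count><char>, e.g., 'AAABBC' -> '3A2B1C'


Scanning runs left to right:
  i=0: run of 'A' x 6 -> '6A'
  i=6: run of 'C' x 8 -> '8C'
  i=14: run of 'A' x 4 -> '4A'

RLE = 6A8C4A


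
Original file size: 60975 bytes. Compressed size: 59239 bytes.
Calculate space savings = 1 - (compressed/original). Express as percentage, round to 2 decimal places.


ratio = compressed/original = 59239/60975 = 0.971529
savings = 1 - ratio = 1 - 0.971529 = 0.028471
as a percentage: 0.028471 * 100 = 2.85%

Space savings = 1 - 59239/60975 = 2.85%


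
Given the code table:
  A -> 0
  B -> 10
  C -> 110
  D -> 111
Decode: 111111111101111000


Decoding:
111 -> D
111 -> D
111 -> D
10 -> B
111 -> D
10 -> B
0 -> A
0 -> A


Result: DDDBDBAA


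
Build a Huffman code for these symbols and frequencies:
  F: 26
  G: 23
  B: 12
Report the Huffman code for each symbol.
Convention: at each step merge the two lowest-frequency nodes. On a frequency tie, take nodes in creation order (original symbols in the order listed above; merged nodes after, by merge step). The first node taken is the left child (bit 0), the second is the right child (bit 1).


Huffman tree construction:
Step 1: Merge B(12) + G(23) = 35
Step 2: Merge F(26) + (B+G)(35) = 61
Read each symbol's code off the tree from the root (left child = 0, right child = 1).

Codes:
  F: 0 (length 1)
  G: 11 (length 2)
  B: 10 (length 2)
Average code length: 96/61 = 1.5738 bits/symbol


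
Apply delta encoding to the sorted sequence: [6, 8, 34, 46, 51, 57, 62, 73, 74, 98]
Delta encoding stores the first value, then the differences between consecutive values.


First value: 6
Deltas:
  8 - 6 = 2
  34 - 8 = 26
  46 - 34 = 12
  51 - 46 = 5
  57 - 51 = 6
  62 - 57 = 5
  73 - 62 = 11
  74 - 73 = 1
  98 - 74 = 24


Delta encoded: [6, 2, 26, 12, 5, 6, 5, 11, 1, 24]


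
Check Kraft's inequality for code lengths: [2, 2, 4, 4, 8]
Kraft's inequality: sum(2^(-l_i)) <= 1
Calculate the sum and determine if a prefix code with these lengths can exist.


Sum = 2^(-2) + 2^(-2) + 2^(-4) + 2^(-4) + 2^(-8)
    = 0.25 + 0.25 + 0.0625 + 0.0625 + 0.00390625
    = 161/256 = 0.62890625
Since 0.62890625 <= 1, Kraft's inequality IS satisfied.
A prefix code with these lengths CAN exist.

Kraft sum = 0.62890625. Satisfied.


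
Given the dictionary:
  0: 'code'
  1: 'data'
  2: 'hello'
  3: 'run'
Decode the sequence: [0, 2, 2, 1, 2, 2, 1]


Look up each index in the dictionary:
  0 -> 'code'
  2 -> 'hello'
  2 -> 'hello'
  1 -> 'data'
  2 -> 'hello'
  2 -> 'hello'
  1 -> 'data'

Decoded: "code hello hello data hello hello data"


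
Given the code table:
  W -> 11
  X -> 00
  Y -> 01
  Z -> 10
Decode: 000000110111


Decoding:
00 -> X
00 -> X
00 -> X
11 -> W
01 -> Y
11 -> W


Result: XXXWYW


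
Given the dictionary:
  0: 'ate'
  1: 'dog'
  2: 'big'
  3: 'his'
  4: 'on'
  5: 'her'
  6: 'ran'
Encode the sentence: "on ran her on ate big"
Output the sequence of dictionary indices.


Look up each word in the dictionary:
  'on' -> 4
  'ran' -> 6
  'her' -> 5
  'on' -> 4
  'ate' -> 0
  'big' -> 2

Encoded: [4, 6, 5, 4, 0, 2]


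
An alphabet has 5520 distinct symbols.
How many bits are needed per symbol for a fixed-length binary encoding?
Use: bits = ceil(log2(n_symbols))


log2(5520) = 12.4305
Bracket: 2^12 = 4096 < 5520 <= 2^13 = 8192
So ceil(log2(5520)) = 13

bits = ceil(log2(5520)) = ceil(12.4305) = 13 bits


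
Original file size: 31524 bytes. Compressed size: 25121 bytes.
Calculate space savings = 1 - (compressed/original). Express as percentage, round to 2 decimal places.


ratio = compressed/original = 25121/31524 = 0.796885
savings = 1 - ratio = 1 - 0.796885 = 0.203115
as a percentage: 0.203115 * 100 = 20.31%

Space savings = 1 - 25121/31524 = 20.31%


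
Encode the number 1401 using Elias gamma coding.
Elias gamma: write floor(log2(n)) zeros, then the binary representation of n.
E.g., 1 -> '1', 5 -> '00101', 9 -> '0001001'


num_bits = floor(log2(1401)) + 1 = 11
leading_zeros = num_bits - 1 = 10
binary(1401) = 10101111001

Elias gamma(1401) = '0000000000' + '10101111001' = 000000000010101111001 (21 bits)


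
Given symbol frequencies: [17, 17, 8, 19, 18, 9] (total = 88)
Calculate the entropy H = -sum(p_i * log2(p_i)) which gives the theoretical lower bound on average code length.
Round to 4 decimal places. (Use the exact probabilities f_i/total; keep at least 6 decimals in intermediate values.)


Per-symbol terms -p_i * log2(p_i) with p_i = f_i/88:
  p = 17/88 = 0.193182: log2(p) = -2.371969, -p*log2(p) = 0.458221
  p = 17/88 = 0.193182: log2(p) = -2.371969, -p*log2(p) = 0.458221
  p = 8/88 = 0.090909: log2(p) = -3.459432, -p*log2(p) = 0.314494
  p = 19/88 = 0.215909: log2(p) = -2.211504, -p*log2(p) = 0.477484
  p = 18/88 = 0.204545: log2(p) = -2.289507, -p*log2(p) = 0.468308
  p = 9/88 = 0.102273: log2(p) = -3.289507, -p*log2(p) = 0.336427
H = 0.458221 + 0.458221 + 0.314494 + 0.477484 + 0.468308 + 0.336427 = 2.513155

H = 2.5132 bits/symbol


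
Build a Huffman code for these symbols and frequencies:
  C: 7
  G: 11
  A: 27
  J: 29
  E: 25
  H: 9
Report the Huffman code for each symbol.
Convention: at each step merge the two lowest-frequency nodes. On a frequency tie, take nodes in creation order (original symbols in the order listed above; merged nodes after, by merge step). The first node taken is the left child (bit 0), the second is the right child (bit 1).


Huffman tree construction:
Step 1: Merge C(7) + H(9) = 16
Step 2: Merge G(11) + (C+H)(16) = 27
Step 3: Merge E(25) + A(27) = 52
Step 4: Merge (G+(C+H))(27) + J(29) = 56
Step 5: Merge (E+A)(52) + ((G+(C+H))+J)(56) = 108
Read each symbol's code off the tree from the root (left child = 0, right child = 1).

Codes:
  C: 1010 (length 4)
  G: 100 (length 3)
  A: 01 (length 2)
  J: 11 (length 2)
  E: 00 (length 2)
  H: 1011 (length 4)
Average code length: 259/108 = 2.3981 bits/symbol


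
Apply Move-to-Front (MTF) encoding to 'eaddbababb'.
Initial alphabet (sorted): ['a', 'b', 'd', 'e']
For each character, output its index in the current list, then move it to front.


MTF encoding:
'e': index 3 in ['a', 'b', 'd', 'e'] -> ['e', 'a', 'b', 'd']
'a': index 1 in ['e', 'a', 'b', 'd'] -> ['a', 'e', 'b', 'd']
'd': index 3 in ['a', 'e', 'b', 'd'] -> ['d', 'a', 'e', 'b']
'd': index 0 in ['d', 'a', 'e', 'b'] -> ['d', 'a', 'e', 'b']
'b': index 3 in ['d', 'a', 'e', 'b'] -> ['b', 'd', 'a', 'e']
'a': index 2 in ['b', 'd', 'a', 'e'] -> ['a', 'b', 'd', 'e']
'b': index 1 in ['a', 'b', 'd', 'e'] -> ['b', 'a', 'd', 'e']
'a': index 1 in ['b', 'a', 'd', 'e'] -> ['a', 'b', 'd', 'e']
'b': index 1 in ['a', 'b', 'd', 'e'] -> ['b', 'a', 'd', 'e']
'b': index 0 in ['b', 'a', 'd', 'e'] -> ['b', 'a', 'd', 'e']


Output: [3, 1, 3, 0, 3, 2, 1, 1, 1, 0]


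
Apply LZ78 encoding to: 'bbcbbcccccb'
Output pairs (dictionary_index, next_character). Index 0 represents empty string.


LZ78 encoding steps:
Dictionary: {0: ''}
Step 1: w='' (idx 0), next='b' -> output (0, 'b'), add 'b' as idx 1
Step 2: w='b' (idx 1), next='c' -> output (1, 'c'), add 'bc' as idx 2
Step 3: w='b' (idx 1), next='b' -> output (1, 'b'), add 'bb' as idx 3
Step 4: w='' (idx 0), next='c' -> output (0, 'c'), add 'c' as idx 4
Step 5: w='c' (idx 4), next='c' -> output (4, 'c'), add 'cc' as idx 5
Step 6: w='cc' (idx 5), next='b' -> output (5, 'b'), add 'ccb' as idx 6


Encoded: [(0, 'b'), (1, 'c'), (1, 'b'), (0, 'c'), (4, 'c'), (5, 'b')]


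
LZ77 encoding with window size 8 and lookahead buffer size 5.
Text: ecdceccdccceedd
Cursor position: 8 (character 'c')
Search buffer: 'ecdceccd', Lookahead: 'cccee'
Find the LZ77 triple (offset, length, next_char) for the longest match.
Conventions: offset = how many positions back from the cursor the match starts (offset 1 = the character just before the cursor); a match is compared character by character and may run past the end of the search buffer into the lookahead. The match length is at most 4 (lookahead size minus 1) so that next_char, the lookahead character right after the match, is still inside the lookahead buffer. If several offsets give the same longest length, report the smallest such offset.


Try each offset into the search buffer:
  offset=1 (pos 7, char 'd'): match length 0
  offset=2 (pos 6, char 'c'): match length 1
  offset=3 (pos 5, char 'c'): match length 2
  offset=4 (pos 4, char 'e'): match length 0
  offset=5 (pos 3, char 'c'): match length 1
  offset=6 (pos 2, char 'd'): match length 0
  offset=7 (pos 1, char 'c'): match length 1
  offset=8 (pos 0, char 'e'): match length 0
Longest match has length 2 at offset 3.
next_char = character at position 8 + 2 = 10 -> 'c'

Best match: offset=3, length=2 (matching 'cc' starting at position 5)
LZ77 triple: (3, 2, 'c')


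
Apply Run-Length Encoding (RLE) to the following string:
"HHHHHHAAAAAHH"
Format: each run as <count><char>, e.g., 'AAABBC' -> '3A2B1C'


Scanning runs left to right:
  i=0: run of 'H' x 6 -> '6H'
  i=6: run of 'A' x 5 -> '5A'
  i=11: run of 'H' x 2 -> '2H'

RLE = 6H5A2H


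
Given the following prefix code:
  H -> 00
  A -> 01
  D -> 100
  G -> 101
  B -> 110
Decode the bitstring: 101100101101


Decoding step by step:
Bits 101 -> G
Bits 100 -> D
Bits 101 -> G
Bits 101 -> G


Decoded message: GDGG


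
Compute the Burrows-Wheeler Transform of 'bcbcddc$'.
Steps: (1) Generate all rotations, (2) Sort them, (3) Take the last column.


Rotations (sorted):
  0: $bcbcddc -> last char: c
  1: bcbcddc$ -> last char: $
  2: bcddc$bc -> last char: c
  3: c$bcbcdd -> last char: d
  4: cbcddc$b -> last char: b
  5: cddc$bcb -> last char: b
  6: dc$bcbcd -> last char: d
  7: ddc$bcbc -> last char: c


BWT = c$cdbbdc


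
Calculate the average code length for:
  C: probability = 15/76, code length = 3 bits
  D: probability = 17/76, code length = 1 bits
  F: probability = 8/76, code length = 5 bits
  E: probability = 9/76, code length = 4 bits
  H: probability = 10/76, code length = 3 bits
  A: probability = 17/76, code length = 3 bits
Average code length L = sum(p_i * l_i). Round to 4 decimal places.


Weighted contributions p_i * l_i:
  C: (15/76) * 3 = 45/76
  D: (17/76) * 1 = 17/76
  F: (8/76) * 5 = 40/76
  E: (9/76) * 4 = 36/76
  H: (10/76) * 3 = 30/76
  A: (17/76) * 3 = 51/76
Sum = (45 + 17 + 40 + 36 + 30 + 51)/76 = 219/76

L = 219/76 = 2.8816 bits/symbol


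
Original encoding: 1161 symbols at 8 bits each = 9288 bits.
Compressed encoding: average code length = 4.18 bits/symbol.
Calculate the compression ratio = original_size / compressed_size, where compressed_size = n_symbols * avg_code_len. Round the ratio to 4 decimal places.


original_size = n_symbols * orig_bits = 1161 * 8 = 9288 bits
compressed_size = n_symbols * avg_code_len = 1161 * 4.18 = 4852.98 bits
ratio = original_size / compressed_size = 9288 / 4852.98 = 1.9139

Compression ratio = 1.9139


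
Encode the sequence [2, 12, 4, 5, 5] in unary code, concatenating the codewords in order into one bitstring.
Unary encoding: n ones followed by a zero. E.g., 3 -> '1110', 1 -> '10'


Encode each number as n ones followed by a terminating 0:
  2 -> 110 (3 bits)
  12 -> 1111111111110 (13 bits)
  4 -> 11110 (5 bits)
  5 -> 111110 (6 bits)
  5 -> 111110 (6 bits)
Total length = 3 + 13 + 5 + 6 + 6 = 33 bits.

Unary([2, 12, 4, 5, 5]) = 110111111111111011110111110111110 (33 bits)


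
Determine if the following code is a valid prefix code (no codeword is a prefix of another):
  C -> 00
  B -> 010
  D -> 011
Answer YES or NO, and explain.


Checking each pair (does one codeword prefix another?):
  C='00' vs B='010': no prefix
  C='00' vs D='011': no prefix
  B='010' vs C='00': no prefix
  B='010' vs D='011': no prefix
  D='011' vs C='00': no prefix
  D='011' vs B='010': no prefix
No violation found over all pairs.

YES -- this is a valid prefix code. No codeword is a prefix of any other codeword.


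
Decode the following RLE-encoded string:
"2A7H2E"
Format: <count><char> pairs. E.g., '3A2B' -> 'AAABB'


Expanding each <count><char> pair:
  2A -> 'AA'
  7H -> 'HHHHHHH'
  2E -> 'EE'

Decoded = AAHHHHHHHEE


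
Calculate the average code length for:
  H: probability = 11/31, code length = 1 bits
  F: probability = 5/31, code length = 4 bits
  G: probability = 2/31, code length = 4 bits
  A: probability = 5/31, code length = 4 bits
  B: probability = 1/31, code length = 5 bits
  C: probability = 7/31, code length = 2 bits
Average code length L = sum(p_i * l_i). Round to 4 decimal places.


Weighted contributions p_i * l_i:
  H: (11/31) * 1 = 11/31
  F: (5/31) * 4 = 20/31
  G: (2/31) * 4 = 8/31
  A: (5/31) * 4 = 20/31
  B: (1/31) * 5 = 5/31
  C: (7/31) * 2 = 14/31
Sum = (11 + 20 + 8 + 20 + 5 + 14)/31 = 78/31

L = 78/31 = 2.5161 bits/symbol


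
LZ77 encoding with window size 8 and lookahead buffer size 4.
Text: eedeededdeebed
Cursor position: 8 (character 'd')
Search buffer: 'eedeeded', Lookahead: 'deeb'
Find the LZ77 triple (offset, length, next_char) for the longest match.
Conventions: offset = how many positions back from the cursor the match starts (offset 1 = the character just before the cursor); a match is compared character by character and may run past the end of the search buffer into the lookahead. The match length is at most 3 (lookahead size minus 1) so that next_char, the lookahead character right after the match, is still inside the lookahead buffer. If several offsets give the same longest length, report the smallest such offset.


Try each offset into the search buffer:
  offset=1 (pos 7, char 'd'): match length 1
  offset=2 (pos 6, char 'e'): match length 0
  offset=3 (pos 5, char 'd'): match length 2
  offset=4 (pos 4, char 'e'): match length 0
  offset=5 (pos 3, char 'e'): match length 0
  offset=6 (pos 2, char 'd'): match length 3
  offset=7 (pos 1, char 'e'): match length 0
  offset=8 (pos 0, char 'e'): match length 0
Longest match has length 3 at offset 6.
next_char = character at position 8 + 3 = 11 -> 'b'

Best match: offset=6, length=3 (matching 'dee' starting at position 2)
LZ77 triple: (6, 3, 'b')


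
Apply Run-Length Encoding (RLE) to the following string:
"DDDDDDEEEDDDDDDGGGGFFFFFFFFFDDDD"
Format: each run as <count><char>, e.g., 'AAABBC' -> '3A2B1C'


Scanning runs left to right:
  i=0: run of 'D' x 6 -> '6D'
  i=6: run of 'E' x 3 -> '3E'
  i=9: run of 'D' x 6 -> '6D'
  i=15: run of 'G' x 4 -> '4G'
  i=19: run of 'F' x 9 -> '9F'
  i=28: run of 'D' x 4 -> '4D'

RLE = 6D3E6D4G9F4D


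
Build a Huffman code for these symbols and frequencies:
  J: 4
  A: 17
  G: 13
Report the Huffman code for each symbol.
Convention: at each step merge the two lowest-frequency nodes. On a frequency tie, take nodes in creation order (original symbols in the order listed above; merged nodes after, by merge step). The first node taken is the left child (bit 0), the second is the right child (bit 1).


Huffman tree construction:
Step 1: Merge J(4) + G(13) = 17
Step 2: Merge A(17) + (J+G)(17) = 34
Read each symbol's code off the tree from the root (left child = 0, right child = 1).

Codes:
  J: 10 (length 2)
  A: 0 (length 1)
  G: 11 (length 2)
Average code length: 51/34 = 1.5000 bits/symbol
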